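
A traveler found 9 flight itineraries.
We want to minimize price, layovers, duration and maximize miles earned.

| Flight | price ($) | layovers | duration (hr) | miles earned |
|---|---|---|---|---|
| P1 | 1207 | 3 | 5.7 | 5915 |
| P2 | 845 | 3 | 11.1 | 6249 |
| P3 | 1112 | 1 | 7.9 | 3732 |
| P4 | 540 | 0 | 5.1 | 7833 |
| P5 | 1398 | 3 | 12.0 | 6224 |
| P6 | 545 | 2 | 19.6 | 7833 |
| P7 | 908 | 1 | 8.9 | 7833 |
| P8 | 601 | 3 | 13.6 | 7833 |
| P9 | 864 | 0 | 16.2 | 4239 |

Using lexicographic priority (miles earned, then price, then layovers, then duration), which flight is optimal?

P4

First maximize miles earned: best is 7833, kept {P4, P6, P7, P8}.
Then minimize price: best is 540, kept {P4}.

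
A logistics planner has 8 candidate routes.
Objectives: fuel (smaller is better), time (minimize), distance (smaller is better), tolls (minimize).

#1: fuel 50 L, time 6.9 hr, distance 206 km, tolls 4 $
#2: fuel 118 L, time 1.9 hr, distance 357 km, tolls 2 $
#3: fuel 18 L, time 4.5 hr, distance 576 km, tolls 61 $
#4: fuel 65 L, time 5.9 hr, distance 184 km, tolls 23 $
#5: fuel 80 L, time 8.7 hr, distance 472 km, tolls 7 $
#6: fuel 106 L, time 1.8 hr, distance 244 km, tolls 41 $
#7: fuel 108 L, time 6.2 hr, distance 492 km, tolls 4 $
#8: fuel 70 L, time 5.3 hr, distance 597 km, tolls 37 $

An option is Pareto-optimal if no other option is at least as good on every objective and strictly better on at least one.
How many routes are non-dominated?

7

#1: not dominated.
#2: not dominated (best tolls).
#3: not dominated (best fuel).
#4: not dominated (best distance).
#5: dominated by #1 (fuel 50≤80, time 6.9≤8.7, distance 206≤472, tolls 4≤7).
#6: not dominated (best time).
#7: not dominated.
#8: not dominated.
Pareto-optimal: #1, #2, #3, #4, #6, #7, #8 → 7.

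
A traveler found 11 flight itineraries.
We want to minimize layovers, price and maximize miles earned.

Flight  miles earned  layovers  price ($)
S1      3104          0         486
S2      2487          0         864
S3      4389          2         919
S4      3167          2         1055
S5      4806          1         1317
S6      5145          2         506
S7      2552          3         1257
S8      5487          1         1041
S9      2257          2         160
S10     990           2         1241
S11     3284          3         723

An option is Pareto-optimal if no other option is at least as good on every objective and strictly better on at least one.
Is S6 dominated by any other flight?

S1: worse on miles earned (3104 vs 5145).
S2: worse on miles earned (2487 vs 5145).
S3: worse on miles earned (4389 vs 5145).
S4: worse on miles earned (3167 vs 5145).
S5: worse on miles earned (4806 vs 5145).
S7: worse on miles earned (2552 vs 5145).
S8: worse on price (1041 vs 506).
S9: worse on miles earned (2257 vs 5145).
S10: worse on miles earned (990 vs 5145).
S11: worse on miles earned (3284 vs 5145).
No option is at least as good as S6 on every objective and strictly better on one.

No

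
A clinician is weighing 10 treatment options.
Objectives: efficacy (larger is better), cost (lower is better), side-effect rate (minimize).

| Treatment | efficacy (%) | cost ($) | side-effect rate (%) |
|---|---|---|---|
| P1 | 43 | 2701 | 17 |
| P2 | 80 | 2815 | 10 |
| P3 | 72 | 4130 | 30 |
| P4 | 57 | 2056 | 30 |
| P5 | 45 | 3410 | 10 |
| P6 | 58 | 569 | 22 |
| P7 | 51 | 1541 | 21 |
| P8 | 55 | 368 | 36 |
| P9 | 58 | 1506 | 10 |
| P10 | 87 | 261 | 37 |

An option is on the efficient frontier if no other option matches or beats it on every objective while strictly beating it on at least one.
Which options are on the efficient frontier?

P2, P6, P8, P9, P10

P1: dominated by P9 (efficacy 58≥43, cost 1506≤2701, side-effect rate 10≤17).
P2: not dominated.
P3: dominated by P2 (efficacy 80≥72, cost 2815≤4130, side-effect rate 10≤30).
P4: dominated by P6 (efficacy 58≥57, cost 569≤2056, side-effect rate 22≤30).
P5: dominated by P2 (efficacy 80≥45, cost 2815≤3410, side-effect rate 10≤10).
P6: not dominated.
P7: dominated by P9 (efficacy 58≥51, cost 1506≤1541, side-effect rate 10≤21).
P8: not dominated.
P9: not dominated.
P10: not dominated (best efficacy).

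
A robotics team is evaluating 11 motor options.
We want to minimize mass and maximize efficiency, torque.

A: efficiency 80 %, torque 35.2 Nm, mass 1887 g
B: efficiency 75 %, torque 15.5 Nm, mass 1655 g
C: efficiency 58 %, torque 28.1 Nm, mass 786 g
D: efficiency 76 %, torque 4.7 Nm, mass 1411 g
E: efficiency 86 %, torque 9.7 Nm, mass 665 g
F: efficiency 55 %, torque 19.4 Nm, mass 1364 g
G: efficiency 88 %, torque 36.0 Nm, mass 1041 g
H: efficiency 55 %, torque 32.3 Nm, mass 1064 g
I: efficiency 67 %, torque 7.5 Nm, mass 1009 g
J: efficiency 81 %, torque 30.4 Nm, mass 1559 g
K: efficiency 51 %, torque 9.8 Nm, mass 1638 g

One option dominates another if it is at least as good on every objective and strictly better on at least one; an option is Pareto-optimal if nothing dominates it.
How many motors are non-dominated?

A: dominated by G (efficiency 88≥80, torque 36.0≥35.2, mass 1041≤1887).
B: dominated by G (efficiency 88≥75, torque 36.0≥15.5, mass 1041≤1655).
C: not dominated.
D: dominated by E (efficiency 86≥76, torque 9.7≥4.7, mass 665≤1411).
E: not dominated (best mass).
F: dominated by C (efficiency 58≥55, torque 28.1≥19.4, mass 786≤1364).
G: not dominated (best efficiency).
H: dominated by G (efficiency 88≥55, torque 36.0≥32.3, mass 1041≤1064).
I: dominated by E (efficiency 86≥67, torque 9.7≥7.5, mass 665≤1009).
J: dominated by G (efficiency 88≥81, torque 36.0≥30.4, mass 1041≤1559).
K: dominated by C (efficiency 58≥51, torque 28.1≥9.8, mass 786≤1638).
Pareto-optimal: C, E, G → 3.

3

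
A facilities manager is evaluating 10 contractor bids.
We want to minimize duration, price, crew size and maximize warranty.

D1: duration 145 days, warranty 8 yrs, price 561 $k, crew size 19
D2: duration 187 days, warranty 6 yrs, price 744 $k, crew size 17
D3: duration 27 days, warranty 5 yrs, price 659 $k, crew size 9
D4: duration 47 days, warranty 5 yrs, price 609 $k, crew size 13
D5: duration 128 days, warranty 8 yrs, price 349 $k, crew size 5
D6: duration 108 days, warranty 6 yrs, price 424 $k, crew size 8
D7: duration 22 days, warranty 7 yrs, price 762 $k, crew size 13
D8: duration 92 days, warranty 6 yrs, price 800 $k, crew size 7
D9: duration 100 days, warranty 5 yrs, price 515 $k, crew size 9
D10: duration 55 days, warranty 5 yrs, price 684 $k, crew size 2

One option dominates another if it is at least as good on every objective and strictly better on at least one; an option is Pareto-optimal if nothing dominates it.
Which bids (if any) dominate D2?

D5, D6

D5: duration 128≤187, warranty 8≥6, price 349≤744, crew size 5≤17 — dominates D2.
D6: duration 108≤187, warranty 6≥6, price 424≤744, crew size 8≤17 — dominates D2.
Others (D1, D3, D4, D7, D8, D9, D10) are each worse than D2 on at least one objective.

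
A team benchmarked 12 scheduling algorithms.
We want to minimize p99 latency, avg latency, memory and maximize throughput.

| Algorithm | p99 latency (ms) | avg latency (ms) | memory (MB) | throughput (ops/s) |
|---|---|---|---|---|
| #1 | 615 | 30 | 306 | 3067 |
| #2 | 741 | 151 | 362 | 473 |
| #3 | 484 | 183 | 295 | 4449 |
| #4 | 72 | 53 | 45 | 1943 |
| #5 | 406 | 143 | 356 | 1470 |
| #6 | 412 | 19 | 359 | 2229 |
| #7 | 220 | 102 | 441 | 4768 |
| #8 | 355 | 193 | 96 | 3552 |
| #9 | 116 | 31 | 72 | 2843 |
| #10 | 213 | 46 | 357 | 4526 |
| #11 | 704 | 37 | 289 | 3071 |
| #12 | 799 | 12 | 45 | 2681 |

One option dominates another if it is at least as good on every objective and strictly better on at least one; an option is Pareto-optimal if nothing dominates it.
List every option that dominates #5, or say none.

#4: p99 latency 72≤406, avg latency 53≤143, memory 45≤356, throughput 1943≥1470 — dominates #5.
#9: p99 latency 116≤406, avg latency 31≤143, memory 72≤356, throughput 2843≥1470 — dominates #5.
Others (#1, #2, #3, #6, #7, #8, #10, #11, #12) are each worse than #5 on at least one objective.

#4, #9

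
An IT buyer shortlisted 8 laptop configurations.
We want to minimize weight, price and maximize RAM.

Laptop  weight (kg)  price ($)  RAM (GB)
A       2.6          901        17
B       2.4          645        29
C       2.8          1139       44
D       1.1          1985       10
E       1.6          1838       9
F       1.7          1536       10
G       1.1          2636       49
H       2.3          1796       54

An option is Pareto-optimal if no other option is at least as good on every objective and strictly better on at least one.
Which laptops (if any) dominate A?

B

B: weight 2.4≤2.6, price 645≤901, RAM 29≥17 — dominates A.
Others (C, D, E, F, G, H) are each worse than A on at least one objective.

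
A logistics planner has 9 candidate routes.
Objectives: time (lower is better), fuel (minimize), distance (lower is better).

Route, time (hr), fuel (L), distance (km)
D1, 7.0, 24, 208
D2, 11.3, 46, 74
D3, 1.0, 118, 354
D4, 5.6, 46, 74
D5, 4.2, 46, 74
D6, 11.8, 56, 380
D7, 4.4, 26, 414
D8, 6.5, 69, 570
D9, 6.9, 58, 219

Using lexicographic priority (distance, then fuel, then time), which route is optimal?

First minimize distance: best is 74, kept {D2, D4, D5}.
Then minimize fuel: best is 46, kept {D2, D4, D5}.
Then minimize time: best is 4.2, kept {D5}.

D5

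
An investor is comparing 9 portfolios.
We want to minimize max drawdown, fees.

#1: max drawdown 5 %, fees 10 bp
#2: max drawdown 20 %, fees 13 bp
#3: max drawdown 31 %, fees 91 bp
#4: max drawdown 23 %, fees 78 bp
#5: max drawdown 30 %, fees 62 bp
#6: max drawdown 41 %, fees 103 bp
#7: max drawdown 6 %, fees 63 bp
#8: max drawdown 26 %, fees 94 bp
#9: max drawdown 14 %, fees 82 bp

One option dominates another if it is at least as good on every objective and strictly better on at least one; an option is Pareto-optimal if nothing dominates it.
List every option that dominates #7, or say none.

#1

#1: max drawdown 5≤6, fees 10≤63 — dominates #7.
Others (#2, #3, #4, #5, #6, #8, #9) are each worse than #7 on at least one objective.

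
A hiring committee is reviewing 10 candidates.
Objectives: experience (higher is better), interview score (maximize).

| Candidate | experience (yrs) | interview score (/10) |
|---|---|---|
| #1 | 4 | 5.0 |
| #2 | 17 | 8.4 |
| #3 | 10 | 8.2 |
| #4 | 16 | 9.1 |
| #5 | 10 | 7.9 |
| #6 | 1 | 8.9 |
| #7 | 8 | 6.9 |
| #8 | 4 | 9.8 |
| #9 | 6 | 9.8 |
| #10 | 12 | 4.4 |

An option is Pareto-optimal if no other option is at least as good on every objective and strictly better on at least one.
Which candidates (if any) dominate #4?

none

#1: worse on experience (4 vs 16).
#2: worse on interview score (8.4 vs 9.1).
#3: worse on experience (10 vs 16).
#5: worse on experience (10 vs 16).
#6: worse on experience (1 vs 16).
#7: worse on experience (8 vs 16).
#8: worse on experience (4 vs 16).
#9: worse on experience (6 vs 16).
#10: worse on experience (12 vs 16).
No option dominates #4.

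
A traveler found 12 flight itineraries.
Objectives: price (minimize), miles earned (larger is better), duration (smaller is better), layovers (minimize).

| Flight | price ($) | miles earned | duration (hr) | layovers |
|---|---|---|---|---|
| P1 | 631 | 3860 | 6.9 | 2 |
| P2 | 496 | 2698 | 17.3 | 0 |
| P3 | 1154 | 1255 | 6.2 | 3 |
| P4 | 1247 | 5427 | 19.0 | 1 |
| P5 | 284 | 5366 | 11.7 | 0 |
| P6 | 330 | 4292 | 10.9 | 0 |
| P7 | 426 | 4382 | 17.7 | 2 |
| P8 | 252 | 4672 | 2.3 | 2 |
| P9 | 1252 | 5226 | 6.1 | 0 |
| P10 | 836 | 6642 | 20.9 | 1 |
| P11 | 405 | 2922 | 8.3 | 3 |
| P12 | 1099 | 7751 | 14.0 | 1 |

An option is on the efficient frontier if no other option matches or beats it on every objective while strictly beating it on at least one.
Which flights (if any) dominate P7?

P5, P8

P5: price 284≤426, miles earned 5366≥4382, duration 11.7≤17.7, layovers 0≤2 — dominates P7.
P8: price 252≤426, miles earned 4672≥4382, duration 2.3≤17.7, layovers 2≤2 — dominates P7.
Others (P1, P2, P3, P4, P6, P9, P10, P11, P12) are each worse than P7 on at least one objective.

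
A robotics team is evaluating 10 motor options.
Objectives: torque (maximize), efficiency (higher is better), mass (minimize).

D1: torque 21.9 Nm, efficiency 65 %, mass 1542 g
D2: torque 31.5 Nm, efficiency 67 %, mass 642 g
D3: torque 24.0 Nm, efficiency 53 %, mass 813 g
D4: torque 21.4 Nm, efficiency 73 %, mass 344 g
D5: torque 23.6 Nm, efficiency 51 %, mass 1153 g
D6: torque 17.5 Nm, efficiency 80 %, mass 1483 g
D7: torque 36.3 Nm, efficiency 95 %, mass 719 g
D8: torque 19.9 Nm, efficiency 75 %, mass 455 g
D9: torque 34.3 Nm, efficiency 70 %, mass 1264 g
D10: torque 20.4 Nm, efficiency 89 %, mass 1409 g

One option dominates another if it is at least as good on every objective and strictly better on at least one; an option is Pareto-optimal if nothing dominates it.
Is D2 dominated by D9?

No

D9 vs D2: D9 is worse on mass (1264 vs 642), so it does not dominate D2.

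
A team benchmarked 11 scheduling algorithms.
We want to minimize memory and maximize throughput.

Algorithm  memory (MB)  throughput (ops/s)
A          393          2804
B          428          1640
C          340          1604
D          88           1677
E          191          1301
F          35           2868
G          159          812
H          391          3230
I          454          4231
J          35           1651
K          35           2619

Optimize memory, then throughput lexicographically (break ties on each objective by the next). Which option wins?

First minimize memory: best is 35, kept {F, J, K}.
Then maximize throughput: best is 2868, kept {F}.

F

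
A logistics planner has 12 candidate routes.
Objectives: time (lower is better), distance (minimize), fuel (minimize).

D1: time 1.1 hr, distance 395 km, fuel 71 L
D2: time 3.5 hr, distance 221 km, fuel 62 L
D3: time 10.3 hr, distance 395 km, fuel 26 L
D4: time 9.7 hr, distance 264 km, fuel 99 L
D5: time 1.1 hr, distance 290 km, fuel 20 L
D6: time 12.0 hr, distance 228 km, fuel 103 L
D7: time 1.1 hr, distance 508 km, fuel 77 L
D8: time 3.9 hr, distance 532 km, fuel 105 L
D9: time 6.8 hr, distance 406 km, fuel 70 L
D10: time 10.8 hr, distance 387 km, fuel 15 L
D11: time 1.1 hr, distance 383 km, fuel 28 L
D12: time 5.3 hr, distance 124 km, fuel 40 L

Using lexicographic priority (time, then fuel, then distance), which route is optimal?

D5

First minimize time: best is 1.1, kept {D1, D5, D7, D11}.
Then minimize fuel: best is 20, kept {D5}.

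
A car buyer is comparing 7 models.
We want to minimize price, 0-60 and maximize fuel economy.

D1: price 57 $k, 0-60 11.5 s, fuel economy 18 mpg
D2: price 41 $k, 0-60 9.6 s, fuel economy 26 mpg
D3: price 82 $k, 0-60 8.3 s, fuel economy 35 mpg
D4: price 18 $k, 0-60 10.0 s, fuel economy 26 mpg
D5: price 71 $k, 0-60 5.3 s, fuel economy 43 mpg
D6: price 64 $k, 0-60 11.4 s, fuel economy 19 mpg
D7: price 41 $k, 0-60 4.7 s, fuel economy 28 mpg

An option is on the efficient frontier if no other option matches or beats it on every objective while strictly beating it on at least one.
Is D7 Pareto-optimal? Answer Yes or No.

Yes

D1: worse on price (57 vs 41).
D2: worse on 0-60 (9.6 vs 4.7).
D3: worse on price (82 vs 41).
D4: worse on 0-60 (10.0 vs 4.7).
D5: worse on price (71 vs 41).
D6: worse on price (64 vs 41).
No option is at least as good as D7 on every objective and strictly better on one.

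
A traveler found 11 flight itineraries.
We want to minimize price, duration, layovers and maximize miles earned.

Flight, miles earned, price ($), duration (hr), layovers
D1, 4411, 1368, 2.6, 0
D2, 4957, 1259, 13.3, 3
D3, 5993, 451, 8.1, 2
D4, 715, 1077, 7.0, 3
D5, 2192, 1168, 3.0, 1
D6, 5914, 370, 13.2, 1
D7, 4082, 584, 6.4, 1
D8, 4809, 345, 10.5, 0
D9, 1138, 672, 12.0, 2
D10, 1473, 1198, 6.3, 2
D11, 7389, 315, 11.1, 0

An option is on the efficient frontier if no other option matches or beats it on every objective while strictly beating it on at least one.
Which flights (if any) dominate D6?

D11: miles earned 7389≥5914, price 315≤370, duration 11.1≤13.2, layovers 0≤1 — dominates D6.
Others (D1, D2, D3, D4, D5, D7, D8, D9, D10) are each worse than D6 on at least one objective.

D11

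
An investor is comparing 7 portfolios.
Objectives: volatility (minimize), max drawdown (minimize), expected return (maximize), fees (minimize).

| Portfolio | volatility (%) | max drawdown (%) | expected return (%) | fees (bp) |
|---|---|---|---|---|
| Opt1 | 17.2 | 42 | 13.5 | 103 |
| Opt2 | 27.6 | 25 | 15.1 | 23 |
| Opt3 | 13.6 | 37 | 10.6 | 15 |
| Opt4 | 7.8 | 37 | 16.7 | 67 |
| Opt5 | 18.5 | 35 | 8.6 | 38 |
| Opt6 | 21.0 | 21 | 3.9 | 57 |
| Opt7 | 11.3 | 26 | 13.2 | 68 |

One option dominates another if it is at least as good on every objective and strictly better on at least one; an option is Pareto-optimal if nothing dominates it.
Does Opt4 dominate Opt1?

Yes

Opt4 vs Opt1: volatility 7.8≤17.2, max drawdown 37≤42, expected return 16.7≥13.5, fees 67≤103 — Opt4 is at least as good on every objective with at least one strict improvement.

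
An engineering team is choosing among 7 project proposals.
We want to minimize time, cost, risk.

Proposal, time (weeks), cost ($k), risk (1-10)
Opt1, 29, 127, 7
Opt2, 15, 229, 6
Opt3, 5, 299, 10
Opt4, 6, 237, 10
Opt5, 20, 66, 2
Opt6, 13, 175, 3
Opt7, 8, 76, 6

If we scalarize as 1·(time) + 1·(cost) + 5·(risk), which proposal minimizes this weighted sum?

Opt5

Opt1: 1·29 + 1·127 + 5·7 = 191
Opt2: 1·15 + 1·229 + 5·6 = 274
Opt3: 1·5 + 1·299 + 5·10 = 354
Opt4: 1·6 + 1·237 + 5·10 = 293
Opt5: 1·20 + 1·66 + 5·2 = 96
Opt6: 1·13 + 1·175 + 5·3 = 203
Opt7: 1·8 + 1·76 + 5·6 = 114
Lowest: Opt5 at 96.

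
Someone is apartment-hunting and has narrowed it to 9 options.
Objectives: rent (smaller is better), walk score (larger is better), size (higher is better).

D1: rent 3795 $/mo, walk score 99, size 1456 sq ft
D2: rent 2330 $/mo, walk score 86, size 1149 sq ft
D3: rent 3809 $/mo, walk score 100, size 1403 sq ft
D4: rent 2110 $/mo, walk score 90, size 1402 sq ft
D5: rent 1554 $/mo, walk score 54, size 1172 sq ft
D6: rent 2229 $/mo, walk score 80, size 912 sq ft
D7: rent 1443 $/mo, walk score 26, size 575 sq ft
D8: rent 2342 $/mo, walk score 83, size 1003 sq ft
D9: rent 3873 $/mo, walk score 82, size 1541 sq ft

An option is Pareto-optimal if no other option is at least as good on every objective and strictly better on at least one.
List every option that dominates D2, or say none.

D4: rent 2110≤2330, walk score 90≥86, size 1402≥1149 — dominates D2.
Others (D1, D3, D5, D6, D7, D8, D9) are each worse than D2 on at least one objective.

D4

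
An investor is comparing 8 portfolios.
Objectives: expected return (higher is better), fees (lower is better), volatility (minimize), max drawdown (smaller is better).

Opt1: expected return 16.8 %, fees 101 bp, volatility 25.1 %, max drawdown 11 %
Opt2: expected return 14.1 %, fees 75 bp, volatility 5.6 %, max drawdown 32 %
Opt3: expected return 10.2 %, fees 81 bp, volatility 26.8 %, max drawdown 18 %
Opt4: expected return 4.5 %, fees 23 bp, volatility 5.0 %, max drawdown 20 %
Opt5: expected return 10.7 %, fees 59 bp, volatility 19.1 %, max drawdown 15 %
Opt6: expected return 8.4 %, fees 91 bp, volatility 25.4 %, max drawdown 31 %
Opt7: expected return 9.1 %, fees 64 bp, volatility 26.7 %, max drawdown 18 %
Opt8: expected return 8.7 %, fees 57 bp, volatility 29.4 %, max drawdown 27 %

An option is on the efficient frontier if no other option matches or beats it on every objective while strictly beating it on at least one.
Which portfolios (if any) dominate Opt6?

Opt5: expected return 10.7≥8.4, fees 59≤91, volatility 19.1≤25.4, max drawdown 15≤31 — dominates Opt6.
Others (Opt1, Opt2, Opt3, Opt4, Opt7, Opt8) are each worse than Opt6 on at least one objective.

Opt5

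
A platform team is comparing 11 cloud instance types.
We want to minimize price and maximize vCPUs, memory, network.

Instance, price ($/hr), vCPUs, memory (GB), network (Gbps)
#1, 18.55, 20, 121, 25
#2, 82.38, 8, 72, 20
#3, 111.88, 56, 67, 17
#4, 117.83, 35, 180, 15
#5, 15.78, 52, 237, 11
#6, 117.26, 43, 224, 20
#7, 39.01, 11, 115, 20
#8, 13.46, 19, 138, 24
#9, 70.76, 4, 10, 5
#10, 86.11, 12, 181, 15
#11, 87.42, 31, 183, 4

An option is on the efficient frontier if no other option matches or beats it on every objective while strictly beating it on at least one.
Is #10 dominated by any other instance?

#1: worse on memory (121 vs 181).
#2: worse on vCPUs (8 vs 12).
#3: worse on price (111.88 vs 86.11).
#4: worse on price (117.83 vs 86.11).
#5: worse on network (11 vs 15).
#6: worse on price (117.26 vs 86.11).
#7: worse on vCPUs (11 vs 12).
#8: worse on memory (138 vs 181).
#9: worse on vCPUs (4 vs 12).
#11: worse on price (87.42 vs 86.11).
No option is at least as good as #10 on every objective and strictly better on one.

No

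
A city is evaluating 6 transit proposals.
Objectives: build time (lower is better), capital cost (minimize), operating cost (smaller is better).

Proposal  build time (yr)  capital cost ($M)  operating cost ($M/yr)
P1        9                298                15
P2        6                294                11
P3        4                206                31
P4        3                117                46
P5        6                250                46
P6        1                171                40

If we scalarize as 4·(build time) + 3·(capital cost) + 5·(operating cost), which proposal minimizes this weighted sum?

P4

P1: 4·9 + 3·298 + 5·15 = 1005
P2: 4·6 + 3·294 + 5·11 = 961
P3: 4·4 + 3·206 + 5·31 = 789
P4: 4·3 + 3·117 + 5·46 = 593
P5: 4·6 + 3·250 + 5·46 = 1004
P6: 4·1 + 3·171 + 5·40 = 717
Lowest: P4 at 593.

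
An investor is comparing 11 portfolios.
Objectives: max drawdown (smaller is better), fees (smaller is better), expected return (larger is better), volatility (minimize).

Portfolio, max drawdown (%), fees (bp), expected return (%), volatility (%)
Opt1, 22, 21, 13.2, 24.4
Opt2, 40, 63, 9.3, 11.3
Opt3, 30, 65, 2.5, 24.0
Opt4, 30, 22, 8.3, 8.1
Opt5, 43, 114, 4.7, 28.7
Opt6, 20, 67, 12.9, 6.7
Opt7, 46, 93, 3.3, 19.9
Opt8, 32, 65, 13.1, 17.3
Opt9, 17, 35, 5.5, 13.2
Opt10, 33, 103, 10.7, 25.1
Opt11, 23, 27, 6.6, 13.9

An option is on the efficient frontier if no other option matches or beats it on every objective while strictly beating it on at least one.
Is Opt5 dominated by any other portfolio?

Yes

Opt1 vs Opt5: max drawdown 22≤43, fees 21≤114, expected return 13.2≥4.7, volatility 24.4≤28.7 — Opt1 is at least as good on every objective and strictly better on at least one, so Opt1 dominates Opt5.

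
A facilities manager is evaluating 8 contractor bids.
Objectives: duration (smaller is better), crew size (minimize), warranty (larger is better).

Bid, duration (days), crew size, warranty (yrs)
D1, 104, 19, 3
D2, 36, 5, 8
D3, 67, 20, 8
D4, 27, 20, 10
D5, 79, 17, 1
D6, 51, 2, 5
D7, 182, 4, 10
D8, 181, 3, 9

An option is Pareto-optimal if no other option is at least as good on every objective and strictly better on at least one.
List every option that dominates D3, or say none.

D2: duration 36≤67, crew size 5≤20, warranty 8≥8 — dominates D3.
D4: duration 27≤67, crew size 20≤20, warranty 10≥8 — dominates D3.
Others (D1, D5, D6, D7, D8) are each worse than D3 on at least one objective.

D2, D4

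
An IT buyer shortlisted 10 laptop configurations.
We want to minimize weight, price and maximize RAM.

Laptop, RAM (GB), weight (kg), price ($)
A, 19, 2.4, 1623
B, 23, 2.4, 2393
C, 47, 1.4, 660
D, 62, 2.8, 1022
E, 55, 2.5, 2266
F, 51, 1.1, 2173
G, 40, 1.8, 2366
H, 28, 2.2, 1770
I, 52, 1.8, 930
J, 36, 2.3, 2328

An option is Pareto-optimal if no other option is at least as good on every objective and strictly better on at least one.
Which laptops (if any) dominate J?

C, F, I

C: RAM 47≥36, weight 1.4≤2.3, price 660≤2328 — dominates J.
F: RAM 51≥36, weight 1.1≤2.3, price 2173≤2328 — dominates J.
I: RAM 52≥36, weight 1.8≤2.3, price 930≤2328 — dominates J.
Others (A, B, D, E, G, H) are each worse than J on at least one objective.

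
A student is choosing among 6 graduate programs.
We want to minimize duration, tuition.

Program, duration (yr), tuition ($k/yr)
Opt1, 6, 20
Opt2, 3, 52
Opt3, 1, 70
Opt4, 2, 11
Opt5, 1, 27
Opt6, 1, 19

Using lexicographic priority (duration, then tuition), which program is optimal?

Opt6

First minimize duration: best is 1, kept {Opt3, Opt5, Opt6}.
Then minimize tuition: best is 19, kept {Opt6}.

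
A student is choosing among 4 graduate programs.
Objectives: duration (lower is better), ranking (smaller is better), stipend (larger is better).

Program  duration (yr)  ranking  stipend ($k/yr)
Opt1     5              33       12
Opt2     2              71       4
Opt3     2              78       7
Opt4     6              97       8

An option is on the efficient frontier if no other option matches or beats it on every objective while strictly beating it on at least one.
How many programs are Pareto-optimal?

Opt1: not dominated (best ranking).
Opt2: not dominated.
Opt3: not dominated.
Opt4: dominated by Opt1 (duration 5≤6, ranking 33≤97, stipend 12≥8).
Pareto-optimal: Opt1, Opt2, Opt3 → 3.

3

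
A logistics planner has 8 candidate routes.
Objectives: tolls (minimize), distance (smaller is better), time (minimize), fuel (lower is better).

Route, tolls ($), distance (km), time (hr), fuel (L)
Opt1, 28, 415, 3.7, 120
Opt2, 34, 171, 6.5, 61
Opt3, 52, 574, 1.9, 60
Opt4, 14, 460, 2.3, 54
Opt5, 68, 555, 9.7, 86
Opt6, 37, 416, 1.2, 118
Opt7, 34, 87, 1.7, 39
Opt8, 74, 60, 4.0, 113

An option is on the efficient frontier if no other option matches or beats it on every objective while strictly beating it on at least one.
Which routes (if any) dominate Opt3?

Opt7: tolls 34≤52, distance 87≤574, time 1.7≤1.9, fuel 39≤60 — dominates Opt3.
Others (Opt1, Opt2, Opt4, Opt5, Opt6, Opt8) are each worse than Opt3 on at least one objective.

Opt7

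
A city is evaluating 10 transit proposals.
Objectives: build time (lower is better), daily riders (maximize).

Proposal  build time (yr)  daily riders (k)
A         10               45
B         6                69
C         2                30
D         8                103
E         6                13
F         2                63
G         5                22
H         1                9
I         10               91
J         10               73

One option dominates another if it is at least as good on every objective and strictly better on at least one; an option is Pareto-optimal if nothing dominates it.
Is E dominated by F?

Yes

F vs E: build time 2≤6, daily riders 63≥13 — F is at least as good on every objective with at least one strict improvement.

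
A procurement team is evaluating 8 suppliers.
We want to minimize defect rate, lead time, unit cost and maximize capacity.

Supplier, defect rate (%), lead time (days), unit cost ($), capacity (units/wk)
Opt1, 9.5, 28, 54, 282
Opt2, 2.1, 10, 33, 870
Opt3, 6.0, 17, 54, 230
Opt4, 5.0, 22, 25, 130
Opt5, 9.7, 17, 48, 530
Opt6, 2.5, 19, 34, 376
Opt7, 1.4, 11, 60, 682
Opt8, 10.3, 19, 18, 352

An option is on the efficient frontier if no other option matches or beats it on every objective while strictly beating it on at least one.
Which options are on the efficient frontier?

Opt2, Opt4, Opt7, Opt8

Opt1: dominated by Opt2 (defect rate 2.1≤9.5, lead time 10≤28, unit cost 33≤54, capacity 870≥282).
Opt2: not dominated (best lead time).
Opt3: dominated by Opt2 (defect rate 2.1≤6.0, lead time 10≤17, unit cost 33≤54, capacity 870≥230).
Opt4: not dominated.
Opt5: dominated by Opt2 (defect rate 2.1≤9.7, lead time 10≤17, unit cost 33≤48, capacity 870≥530).
Opt6: dominated by Opt2 (defect rate 2.1≤2.5, lead time 10≤19, unit cost 33≤34, capacity 870≥376).
Opt7: not dominated (best defect rate).
Opt8: not dominated (best unit cost).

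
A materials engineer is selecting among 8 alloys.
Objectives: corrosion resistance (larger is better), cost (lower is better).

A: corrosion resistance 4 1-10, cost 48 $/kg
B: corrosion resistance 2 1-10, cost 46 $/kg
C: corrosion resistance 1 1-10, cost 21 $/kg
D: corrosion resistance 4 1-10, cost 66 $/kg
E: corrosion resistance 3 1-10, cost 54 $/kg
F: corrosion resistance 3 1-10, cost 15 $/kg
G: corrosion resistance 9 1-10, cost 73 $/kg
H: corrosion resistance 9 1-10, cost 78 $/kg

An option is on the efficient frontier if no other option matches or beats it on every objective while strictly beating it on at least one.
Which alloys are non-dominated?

A: not dominated.
B: dominated by F (corrosion resistance 3≥2, cost 15≤46).
C: dominated by F (corrosion resistance 3≥1, cost 15≤21).
D: dominated by A (corrosion resistance 4≥4, cost 48≤66).
E: dominated by A (corrosion resistance 4≥3, cost 48≤54).
F: not dominated (best cost).
G: not dominated.
H: dominated by G (corrosion resistance 9≥9, cost 73≤78).

A, F, G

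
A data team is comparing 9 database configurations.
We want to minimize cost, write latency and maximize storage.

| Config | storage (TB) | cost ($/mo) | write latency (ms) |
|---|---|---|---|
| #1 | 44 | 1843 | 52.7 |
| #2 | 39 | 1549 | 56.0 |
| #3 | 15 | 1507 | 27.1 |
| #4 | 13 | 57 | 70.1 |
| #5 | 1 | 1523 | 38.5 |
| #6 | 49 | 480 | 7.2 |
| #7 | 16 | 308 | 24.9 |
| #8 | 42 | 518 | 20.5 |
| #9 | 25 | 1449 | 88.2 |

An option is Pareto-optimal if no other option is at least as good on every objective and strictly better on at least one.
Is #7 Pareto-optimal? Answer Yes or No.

Yes

#1: worse on cost (1843 vs 308).
#2: worse on cost (1549 vs 308).
#3: worse on storage (15 vs 16).
#4: worse on storage (13 vs 16).
#5: worse on storage (1 vs 16).
#6: worse on cost (480 vs 308).
#8: worse on cost (518 vs 308).
#9: worse on cost (1449 vs 308).
No option is at least as good as #7 on every objective and strictly better on one.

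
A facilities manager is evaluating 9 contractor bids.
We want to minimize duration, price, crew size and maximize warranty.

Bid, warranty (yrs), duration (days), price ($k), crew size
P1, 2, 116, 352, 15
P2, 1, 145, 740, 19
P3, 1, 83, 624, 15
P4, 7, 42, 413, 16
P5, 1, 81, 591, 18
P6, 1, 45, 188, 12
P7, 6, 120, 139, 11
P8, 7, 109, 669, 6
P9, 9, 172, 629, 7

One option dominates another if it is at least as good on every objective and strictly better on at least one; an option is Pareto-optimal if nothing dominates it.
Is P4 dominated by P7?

No

P7 vs P4: P7 is worse on warranty (6 vs 7), so it does not dominate P4.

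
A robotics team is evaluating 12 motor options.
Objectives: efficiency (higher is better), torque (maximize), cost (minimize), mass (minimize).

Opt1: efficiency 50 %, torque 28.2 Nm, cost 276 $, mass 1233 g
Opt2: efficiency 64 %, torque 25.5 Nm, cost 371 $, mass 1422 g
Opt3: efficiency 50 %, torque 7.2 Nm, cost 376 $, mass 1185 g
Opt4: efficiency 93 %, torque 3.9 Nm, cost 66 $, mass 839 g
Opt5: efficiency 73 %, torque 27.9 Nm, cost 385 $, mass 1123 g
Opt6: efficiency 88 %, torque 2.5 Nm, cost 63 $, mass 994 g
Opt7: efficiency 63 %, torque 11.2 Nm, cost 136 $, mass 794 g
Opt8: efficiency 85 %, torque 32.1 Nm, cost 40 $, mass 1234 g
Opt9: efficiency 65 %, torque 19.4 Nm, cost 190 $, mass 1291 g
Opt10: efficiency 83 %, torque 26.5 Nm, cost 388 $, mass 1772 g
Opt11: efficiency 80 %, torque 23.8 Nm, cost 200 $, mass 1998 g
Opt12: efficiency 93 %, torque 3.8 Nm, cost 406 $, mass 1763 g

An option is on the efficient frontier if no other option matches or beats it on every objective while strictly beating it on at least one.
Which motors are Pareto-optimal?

Opt1, Opt4, Opt5, Opt6, Opt7, Opt8

Opt1: not dominated.
Opt2: dominated by Opt8 (efficiency 85≥64, torque 32.1≥25.5, cost 40≤371, mass 1234≤1422).
Opt3: dominated by Opt7 (efficiency 63≥50, torque 11.2≥7.2, cost 136≤376, mass 794≤1185).
Opt4: not dominated.
Opt5: not dominated.
Opt6: not dominated.
Opt7: not dominated (best mass).
Opt8: not dominated (best torque).
Opt9: dominated by Opt8 (efficiency 85≥65, torque 32.1≥19.4, cost 40≤190, mass 1234≤1291).
Opt10: dominated by Opt8 (efficiency 85≥83, torque 32.1≥26.5, cost 40≤388, mass 1234≤1772).
Opt11: dominated by Opt8 (efficiency 85≥80, torque 32.1≥23.8, cost 40≤200, mass 1234≤1998).
Opt12: dominated by Opt4 (efficiency 93≥93, torque 3.9≥3.8, cost 66≤406, mass 839≤1763).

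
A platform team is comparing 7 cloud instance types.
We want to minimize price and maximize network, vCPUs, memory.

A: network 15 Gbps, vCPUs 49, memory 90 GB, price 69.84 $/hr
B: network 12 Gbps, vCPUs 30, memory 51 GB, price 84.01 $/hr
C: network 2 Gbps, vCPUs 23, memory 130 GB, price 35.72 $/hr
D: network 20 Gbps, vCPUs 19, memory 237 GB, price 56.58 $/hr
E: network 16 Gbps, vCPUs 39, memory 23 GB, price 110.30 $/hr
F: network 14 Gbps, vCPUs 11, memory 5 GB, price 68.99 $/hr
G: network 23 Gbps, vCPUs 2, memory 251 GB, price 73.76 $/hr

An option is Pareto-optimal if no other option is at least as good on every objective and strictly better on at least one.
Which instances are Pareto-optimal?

A, C, D, E, G

A: not dominated (best vCPUs).
B: dominated by A (network 15≥12, vCPUs 49≥30, memory 90≥51, price 69.84≤84.01).
C: not dominated (best price).
D: not dominated.
E: not dominated.
F: dominated by D (network 20≥14, vCPUs 19≥11, memory 237≥5, price 56.58≤68.99).
G: not dominated (best network).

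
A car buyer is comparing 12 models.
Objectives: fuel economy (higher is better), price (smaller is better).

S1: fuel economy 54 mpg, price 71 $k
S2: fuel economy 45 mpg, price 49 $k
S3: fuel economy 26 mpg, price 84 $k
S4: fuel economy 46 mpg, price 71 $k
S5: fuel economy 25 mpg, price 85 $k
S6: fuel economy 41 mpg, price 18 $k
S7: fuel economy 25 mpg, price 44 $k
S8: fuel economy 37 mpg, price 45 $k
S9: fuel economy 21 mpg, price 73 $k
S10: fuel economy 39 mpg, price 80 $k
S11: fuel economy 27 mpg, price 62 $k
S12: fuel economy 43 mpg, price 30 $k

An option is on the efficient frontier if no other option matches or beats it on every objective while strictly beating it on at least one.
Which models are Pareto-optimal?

S1: not dominated (best fuel economy).
S2: not dominated.
S3: dominated by S1 (fuel economy 54≥26, price 71≤84).
S4: dominated by S1 (fuel economy 54≥46, price 71≤71).
S5: dominated by S1 (fuel economy 54≥25, price 71≤85).
S6: not dominated (best price).
S7: dominated by S6 (fuel economy 41≥25, price 18≤44).
S8: dominated by S6 (fuel economy 41≥37, price 18≤45).
S9: dominated by S1 (fuel economy 54≥21, price 71≤73).
S10: dominated by S1 (fuel economy 54≥39, price 71≤80).
S11: dominated by S2 (fuel economy 45≥27, price 49≤62).
S12: not dominated.

S1, S2, S6, S12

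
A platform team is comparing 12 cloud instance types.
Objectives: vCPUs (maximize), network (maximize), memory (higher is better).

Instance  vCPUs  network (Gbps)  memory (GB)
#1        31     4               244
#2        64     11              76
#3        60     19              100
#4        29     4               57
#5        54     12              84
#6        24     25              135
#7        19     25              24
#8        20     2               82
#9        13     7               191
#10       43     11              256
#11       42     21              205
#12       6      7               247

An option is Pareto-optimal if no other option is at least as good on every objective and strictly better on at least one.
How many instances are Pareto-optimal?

5

#1: dominated by #10 (vCPUs 43≥31, network 11≥4, memory 256≥244).
#2: not dominated (best vCPUs).
#3: not dominated.
#4: dominated by #1 (vCPUs 31≥29, network 4≥4, memory 244≥57).
#5: dominated by #3 (vCPUs 60≥54, network 19≥12, memory 100≥84).
#6: not dominated.
#7: dominated by #6 (vCPUs 24≥19, network 25≥25, memory 135≥24).
#8: dominated by #1 (vCPUs 31≥20, network 4≥2, memory 244≥82).
#9: dominated by #10 (vCPUs 43≥13, network 11≥7, memory 256≥191).
#10: not dominated (best memory).
#11: not dominated.
#12: dominated by #10 (vCPUs 43≥6, network 11≥7, memory 256≥247).
Pareto-optimal: #2, #3, #6, #10, #11 → 5.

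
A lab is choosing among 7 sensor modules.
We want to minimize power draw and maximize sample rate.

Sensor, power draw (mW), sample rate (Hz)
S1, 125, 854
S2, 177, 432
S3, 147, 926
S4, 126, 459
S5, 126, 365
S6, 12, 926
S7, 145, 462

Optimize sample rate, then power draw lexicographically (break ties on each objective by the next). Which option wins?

First maximize sample rate: best is 926, kept {S3, S6}.
Then minimize power draw: best is 12, kept {S6}.

S6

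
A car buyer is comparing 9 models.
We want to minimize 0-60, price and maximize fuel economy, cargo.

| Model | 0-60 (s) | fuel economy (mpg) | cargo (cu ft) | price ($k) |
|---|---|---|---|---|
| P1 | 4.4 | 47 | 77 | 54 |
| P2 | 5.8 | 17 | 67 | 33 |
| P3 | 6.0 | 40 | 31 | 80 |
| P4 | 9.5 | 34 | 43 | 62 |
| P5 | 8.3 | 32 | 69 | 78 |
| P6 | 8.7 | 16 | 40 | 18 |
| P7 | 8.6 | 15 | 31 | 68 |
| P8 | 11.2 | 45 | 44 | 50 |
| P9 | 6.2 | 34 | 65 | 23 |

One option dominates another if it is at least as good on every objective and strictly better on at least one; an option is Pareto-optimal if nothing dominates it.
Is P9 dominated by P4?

No

P4 vs P9: P4 is worse on 0-60 (9.5 vs 6.2), so it does not dominate P9.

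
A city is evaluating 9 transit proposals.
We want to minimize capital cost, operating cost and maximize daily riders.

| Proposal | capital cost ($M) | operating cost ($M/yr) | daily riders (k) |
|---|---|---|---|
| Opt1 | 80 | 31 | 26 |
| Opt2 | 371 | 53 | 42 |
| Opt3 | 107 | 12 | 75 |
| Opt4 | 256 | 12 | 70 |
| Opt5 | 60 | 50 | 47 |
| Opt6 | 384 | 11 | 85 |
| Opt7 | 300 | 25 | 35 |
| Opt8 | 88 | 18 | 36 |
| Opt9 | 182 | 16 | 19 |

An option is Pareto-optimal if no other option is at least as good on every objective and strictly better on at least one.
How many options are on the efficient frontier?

5

Opt1: not dominated.
Opt2: dominated by Opt3 (capital cost 107≤371, operating cost 12≤53, daily riders 75≥42).
Opt3: not dominated.
Opt4: dominated by Opt3 (capital cost 107≤256, operating cost 12≤12, daily riders 75≥70).
Opt5: not dominated (best capital cost).
Opt6: not dominated (best operating cost).
Opt7: dominated by Opt3 (capital cost 107≤300, operating cost 12≤25, daily riders 75≥35).
Opt8: not dominated.
Opt9: dominated by Opt3 (capital cost 107≤182, operating cost 12≤16, daily riders 75≥19).
Pareto-optimal: Opt1, Opt3, Opt5, Opt6, Opt8 → 5.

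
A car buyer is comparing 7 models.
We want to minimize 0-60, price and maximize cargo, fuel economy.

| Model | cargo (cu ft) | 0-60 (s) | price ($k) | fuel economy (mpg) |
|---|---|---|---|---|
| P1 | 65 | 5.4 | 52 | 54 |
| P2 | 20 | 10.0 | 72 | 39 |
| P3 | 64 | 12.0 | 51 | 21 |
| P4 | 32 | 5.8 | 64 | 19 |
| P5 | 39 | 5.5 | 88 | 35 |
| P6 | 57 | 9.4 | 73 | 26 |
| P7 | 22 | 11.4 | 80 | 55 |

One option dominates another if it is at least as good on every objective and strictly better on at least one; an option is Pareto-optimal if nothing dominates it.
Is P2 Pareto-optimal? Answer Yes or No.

No

P1 vs P2: cargo 65≥20, 0-60 5.4≤10.0, price 52≤72, fuel economy 54≥39 — P1 is at least as good on every objective and strictly better on at least one, so P1 dominates P2.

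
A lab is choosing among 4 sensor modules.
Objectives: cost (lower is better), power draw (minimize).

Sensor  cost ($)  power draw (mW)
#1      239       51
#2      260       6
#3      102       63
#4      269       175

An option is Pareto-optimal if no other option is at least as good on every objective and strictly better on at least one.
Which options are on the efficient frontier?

#1, #2, #3

#1: not dominated.
#2: not dominated (best power draw).
#3: not dominated (best cost).
#4: dominated by #1 (cost 239≤269, power draw 51≤175).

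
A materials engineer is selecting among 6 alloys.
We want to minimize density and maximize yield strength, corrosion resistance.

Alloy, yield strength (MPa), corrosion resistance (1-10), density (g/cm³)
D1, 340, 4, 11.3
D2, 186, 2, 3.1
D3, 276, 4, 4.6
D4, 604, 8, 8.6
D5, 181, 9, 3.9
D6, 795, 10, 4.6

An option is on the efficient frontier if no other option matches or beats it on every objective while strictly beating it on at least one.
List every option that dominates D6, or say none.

none

D1: worse on yield strength (340 vs 795).
D2: worse on yield strength (186 vs 795).
D3: worse on yield strength (276 vs 795).
D4: worse on yield strength (604 vs 795).
D5: worse on yield strength (181 vs 795).
No option dominates D6.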